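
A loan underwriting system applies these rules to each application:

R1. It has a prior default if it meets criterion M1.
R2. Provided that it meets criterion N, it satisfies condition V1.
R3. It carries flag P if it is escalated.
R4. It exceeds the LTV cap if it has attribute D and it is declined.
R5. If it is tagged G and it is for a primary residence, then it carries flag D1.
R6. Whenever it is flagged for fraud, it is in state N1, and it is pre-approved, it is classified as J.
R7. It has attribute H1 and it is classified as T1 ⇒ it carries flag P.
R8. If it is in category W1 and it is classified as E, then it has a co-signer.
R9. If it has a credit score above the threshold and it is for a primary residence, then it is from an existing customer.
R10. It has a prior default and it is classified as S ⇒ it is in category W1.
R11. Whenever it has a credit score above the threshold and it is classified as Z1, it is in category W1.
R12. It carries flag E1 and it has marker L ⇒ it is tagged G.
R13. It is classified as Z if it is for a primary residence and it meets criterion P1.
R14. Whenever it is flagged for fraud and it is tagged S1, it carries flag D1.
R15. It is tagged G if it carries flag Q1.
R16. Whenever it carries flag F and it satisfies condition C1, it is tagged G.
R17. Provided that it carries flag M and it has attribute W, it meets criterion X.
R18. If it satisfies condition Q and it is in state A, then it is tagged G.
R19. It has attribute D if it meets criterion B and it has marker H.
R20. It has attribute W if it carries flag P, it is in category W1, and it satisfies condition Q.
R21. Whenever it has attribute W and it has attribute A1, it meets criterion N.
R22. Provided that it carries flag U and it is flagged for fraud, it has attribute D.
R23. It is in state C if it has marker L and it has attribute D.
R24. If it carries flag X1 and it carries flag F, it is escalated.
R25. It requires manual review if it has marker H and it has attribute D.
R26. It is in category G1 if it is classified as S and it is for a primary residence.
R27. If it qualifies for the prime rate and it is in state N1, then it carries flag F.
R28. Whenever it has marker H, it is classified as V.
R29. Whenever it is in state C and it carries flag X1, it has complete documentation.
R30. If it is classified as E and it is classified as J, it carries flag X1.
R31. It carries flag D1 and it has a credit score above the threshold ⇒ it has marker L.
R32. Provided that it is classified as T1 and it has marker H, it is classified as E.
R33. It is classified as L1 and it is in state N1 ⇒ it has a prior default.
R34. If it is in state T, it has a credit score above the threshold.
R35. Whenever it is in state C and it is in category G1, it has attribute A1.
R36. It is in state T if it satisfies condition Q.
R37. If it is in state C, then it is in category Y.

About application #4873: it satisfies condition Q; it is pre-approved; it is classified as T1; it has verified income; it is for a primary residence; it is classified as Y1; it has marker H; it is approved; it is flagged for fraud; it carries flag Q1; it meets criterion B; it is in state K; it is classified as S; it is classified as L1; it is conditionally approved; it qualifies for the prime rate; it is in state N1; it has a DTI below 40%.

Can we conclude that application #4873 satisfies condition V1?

By R6 (it is flagged for fraud, it is in state N1, it is pre-approved): it is classified as J.
By R15 (it carries flag Q1): it is tagged G.
By R19 (it meets criterion B, it has marker H): it has attribute D.
By R26 (it is classified as S, it is for a primary residence): it is in category G1.
By R27 (it qualifies for the prime rate, it is in state N1): it carries flag F.
By R32 (it is classified as T1, it has marker H): it is classified as E.
By R33 (it is classified as L1, it is in state N1): it has a prior default.
By R36 (it satisfies condition Q): it is in state T.
By R5 (it is tagged G, it is for a primary residence): it carries flag D1.
By R10 (it has a prior default, it is classified as S): it is in category W1.
By R30 (it is classified as E, it is classified as J): it carries flag X1.
By R34 (it is in state T): it has a credit score above the threshold.
By R24 (it carries flag X1, it carries flag F): it is escalated.
By R31 (it carries flag D1, it has a credit score above the threshold): it has marker L.
By R3 (it is escalated): it carries flag P.
By R20 (it carries flag P, it is in category W1, it satisfies condition Q): it has attribute W.
By R23 (it has marker L, it has attribute D): it is in state C.
By R35 (it is in state C, it is in category G1): it has attribute A1.
By R21 (it has attribute W, it has attribute A1): it meets criterion N.
By R2 (it meets criterion N): it satisfies condition V1.

Yes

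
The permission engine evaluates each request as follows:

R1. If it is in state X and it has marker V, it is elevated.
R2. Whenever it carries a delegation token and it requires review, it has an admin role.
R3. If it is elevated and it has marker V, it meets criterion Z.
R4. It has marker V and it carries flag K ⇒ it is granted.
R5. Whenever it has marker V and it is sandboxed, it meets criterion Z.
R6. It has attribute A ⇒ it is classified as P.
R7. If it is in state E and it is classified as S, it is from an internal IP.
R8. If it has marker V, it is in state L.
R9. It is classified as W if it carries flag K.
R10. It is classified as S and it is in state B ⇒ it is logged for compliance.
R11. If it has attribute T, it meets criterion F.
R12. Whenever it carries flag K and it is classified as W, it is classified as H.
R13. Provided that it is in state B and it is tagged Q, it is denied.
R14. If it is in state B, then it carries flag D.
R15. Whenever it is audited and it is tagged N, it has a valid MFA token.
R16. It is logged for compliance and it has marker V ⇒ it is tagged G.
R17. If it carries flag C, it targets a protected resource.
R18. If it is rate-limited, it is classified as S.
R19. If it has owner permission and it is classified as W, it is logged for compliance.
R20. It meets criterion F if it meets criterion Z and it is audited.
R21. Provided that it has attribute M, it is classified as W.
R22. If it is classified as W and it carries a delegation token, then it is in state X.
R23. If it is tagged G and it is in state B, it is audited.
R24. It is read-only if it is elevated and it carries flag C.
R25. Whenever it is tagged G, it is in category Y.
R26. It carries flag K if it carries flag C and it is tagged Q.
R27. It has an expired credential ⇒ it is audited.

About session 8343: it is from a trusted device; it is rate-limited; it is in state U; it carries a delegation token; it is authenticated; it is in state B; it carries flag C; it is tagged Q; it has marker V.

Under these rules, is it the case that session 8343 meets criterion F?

By R18 (it is rate-limited): it is classified as S.
By R26 (it carries flag C, it is tagged Q): it carries flag K.
By R9 (it carries flag K): it is classified as W.
By R10 (it is classified as S, it is in state B): it is logged for compliance.
By R16 (it is logged for compliance, it has marker V): it is tagged G.
By R22 (it is classified as W, it carries a delegation token): it is in state X.
By R23 (it is tagged G, it is in state B): it is audited.
By R1 (it is in state X, it has marker V): it is elevated.
By R3 (it is elevated, it has marker V): it meets criterion Z.
By R20 (it meets criterion Z, it is audited): it meets criterion F.

Yes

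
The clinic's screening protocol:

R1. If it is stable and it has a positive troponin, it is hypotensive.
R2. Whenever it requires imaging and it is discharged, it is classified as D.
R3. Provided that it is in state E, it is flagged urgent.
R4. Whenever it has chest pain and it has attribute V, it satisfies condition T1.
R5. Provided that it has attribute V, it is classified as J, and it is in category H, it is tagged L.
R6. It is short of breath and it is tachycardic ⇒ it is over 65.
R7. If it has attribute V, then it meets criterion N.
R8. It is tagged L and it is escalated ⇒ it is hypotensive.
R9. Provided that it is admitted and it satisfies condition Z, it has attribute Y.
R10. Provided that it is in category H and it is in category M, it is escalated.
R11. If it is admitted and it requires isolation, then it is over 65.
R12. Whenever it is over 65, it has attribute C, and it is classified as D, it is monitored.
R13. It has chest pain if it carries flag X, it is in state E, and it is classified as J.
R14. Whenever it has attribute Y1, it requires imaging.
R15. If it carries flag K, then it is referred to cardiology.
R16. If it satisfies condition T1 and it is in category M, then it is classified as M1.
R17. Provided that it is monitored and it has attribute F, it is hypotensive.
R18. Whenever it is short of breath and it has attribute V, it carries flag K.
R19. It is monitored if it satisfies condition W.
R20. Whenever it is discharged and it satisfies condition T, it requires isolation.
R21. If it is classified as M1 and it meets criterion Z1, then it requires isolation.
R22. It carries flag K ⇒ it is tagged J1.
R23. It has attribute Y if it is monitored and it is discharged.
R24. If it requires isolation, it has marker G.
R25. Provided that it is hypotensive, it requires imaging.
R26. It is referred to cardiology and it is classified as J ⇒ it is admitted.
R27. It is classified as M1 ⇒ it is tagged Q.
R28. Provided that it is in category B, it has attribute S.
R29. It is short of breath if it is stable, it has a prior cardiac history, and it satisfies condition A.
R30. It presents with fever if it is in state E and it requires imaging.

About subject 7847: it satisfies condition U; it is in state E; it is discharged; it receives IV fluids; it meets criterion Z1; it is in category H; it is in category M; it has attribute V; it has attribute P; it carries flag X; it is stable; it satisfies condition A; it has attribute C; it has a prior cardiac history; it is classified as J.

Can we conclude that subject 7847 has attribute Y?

By R5 (it has attribute V, it is classified as J, it is in category H): it is tagged L.
By R10 (it is in category H, it is in category M): it is escalated.
By R13 (it carries flag X, it is in state E, it is classified as J): it has chest pain.
By R29 (it is stable, it has a prior cardiac history, it satisfies condition A): it is short of breath.
By R4 (it has chest pain, it has attribute V): it satisfies condition T1.
By R8 (it is tagged L, it is escalated): it is hypotensive.
By R16 (it satisfies condition T1, it is in category M): it is classified as M1.
By R18 (it is short of breath, it has attribute V): it carries flag K.
By R21 (it is classified as M1, it meets criterion Z1): it requires isolation.
By R25 (it is hypotensive): it requires imaging.
By R2 (it requires imaging, it is discharged): it is classified as D.
By R15 (it carries flag K): it is referred to cardiology.
By R26 (it is referred to cardiology, it is classified as J): it is admitted.
By R11 (it is admitted, it requires isolation): it is over 65.
By R12 (it is over 65, it has attribute C, it is classified as D): it is monitored.
By R23 (it is monitored, it is discharged): it has attribute Y.

Yes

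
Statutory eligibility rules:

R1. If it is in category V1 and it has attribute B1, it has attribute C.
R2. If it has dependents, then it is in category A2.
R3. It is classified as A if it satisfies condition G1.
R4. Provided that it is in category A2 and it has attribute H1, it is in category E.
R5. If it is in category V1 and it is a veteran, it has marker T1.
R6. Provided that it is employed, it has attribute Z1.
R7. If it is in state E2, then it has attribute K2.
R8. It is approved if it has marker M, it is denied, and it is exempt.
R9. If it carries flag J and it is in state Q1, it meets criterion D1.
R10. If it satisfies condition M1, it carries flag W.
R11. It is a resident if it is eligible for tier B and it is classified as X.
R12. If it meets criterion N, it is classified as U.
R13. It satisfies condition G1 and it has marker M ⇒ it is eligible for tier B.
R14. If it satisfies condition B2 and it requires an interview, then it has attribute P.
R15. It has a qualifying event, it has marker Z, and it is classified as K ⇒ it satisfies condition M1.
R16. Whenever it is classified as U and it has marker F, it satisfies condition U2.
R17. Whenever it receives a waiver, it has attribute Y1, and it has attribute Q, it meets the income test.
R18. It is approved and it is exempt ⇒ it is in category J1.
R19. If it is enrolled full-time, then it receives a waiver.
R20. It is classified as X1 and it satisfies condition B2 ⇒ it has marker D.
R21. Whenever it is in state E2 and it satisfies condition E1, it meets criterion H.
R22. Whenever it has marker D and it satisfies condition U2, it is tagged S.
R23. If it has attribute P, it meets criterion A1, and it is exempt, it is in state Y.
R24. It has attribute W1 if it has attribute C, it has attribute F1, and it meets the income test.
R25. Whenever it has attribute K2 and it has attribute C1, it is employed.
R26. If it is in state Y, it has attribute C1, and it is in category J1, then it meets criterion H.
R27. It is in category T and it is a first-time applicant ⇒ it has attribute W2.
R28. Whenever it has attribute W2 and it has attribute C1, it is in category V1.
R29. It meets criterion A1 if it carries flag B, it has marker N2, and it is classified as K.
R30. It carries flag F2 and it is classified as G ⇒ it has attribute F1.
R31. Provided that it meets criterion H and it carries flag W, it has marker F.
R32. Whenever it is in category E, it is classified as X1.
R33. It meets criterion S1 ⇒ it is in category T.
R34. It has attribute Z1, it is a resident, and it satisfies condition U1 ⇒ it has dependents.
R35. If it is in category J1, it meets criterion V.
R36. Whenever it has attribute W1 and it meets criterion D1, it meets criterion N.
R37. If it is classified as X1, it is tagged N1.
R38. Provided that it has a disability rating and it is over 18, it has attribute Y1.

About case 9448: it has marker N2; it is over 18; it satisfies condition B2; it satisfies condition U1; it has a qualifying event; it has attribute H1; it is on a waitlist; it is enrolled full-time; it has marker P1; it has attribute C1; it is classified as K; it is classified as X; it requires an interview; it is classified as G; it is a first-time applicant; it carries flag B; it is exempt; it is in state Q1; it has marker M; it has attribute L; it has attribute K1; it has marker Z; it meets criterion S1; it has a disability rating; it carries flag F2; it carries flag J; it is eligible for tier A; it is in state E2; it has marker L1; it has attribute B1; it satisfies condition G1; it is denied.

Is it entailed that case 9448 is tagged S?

No

Forward chaining from the given facts derives: is classified as A, has attribute K2, is approved, meets criterion D1, is eligible for tier B, has attribute P, satisfies condition M1, is in category J1, receives a waiver, is employed, meets criterion A1, has attribute F1, is in category T, meets criterion V, has attribute Y1, has attribute Z1, carries flag W, is a resident, is in state Y, meets criterion H, has attribute W2, is in category V1, has marker F, has dependents, has attribute C, is in category A2, is in category E, is classified as X1, is tagged N1, has marker D.
The only rule concluding "it is tagged S" is R22, which needs "it satisfies condition U2"; that is never established.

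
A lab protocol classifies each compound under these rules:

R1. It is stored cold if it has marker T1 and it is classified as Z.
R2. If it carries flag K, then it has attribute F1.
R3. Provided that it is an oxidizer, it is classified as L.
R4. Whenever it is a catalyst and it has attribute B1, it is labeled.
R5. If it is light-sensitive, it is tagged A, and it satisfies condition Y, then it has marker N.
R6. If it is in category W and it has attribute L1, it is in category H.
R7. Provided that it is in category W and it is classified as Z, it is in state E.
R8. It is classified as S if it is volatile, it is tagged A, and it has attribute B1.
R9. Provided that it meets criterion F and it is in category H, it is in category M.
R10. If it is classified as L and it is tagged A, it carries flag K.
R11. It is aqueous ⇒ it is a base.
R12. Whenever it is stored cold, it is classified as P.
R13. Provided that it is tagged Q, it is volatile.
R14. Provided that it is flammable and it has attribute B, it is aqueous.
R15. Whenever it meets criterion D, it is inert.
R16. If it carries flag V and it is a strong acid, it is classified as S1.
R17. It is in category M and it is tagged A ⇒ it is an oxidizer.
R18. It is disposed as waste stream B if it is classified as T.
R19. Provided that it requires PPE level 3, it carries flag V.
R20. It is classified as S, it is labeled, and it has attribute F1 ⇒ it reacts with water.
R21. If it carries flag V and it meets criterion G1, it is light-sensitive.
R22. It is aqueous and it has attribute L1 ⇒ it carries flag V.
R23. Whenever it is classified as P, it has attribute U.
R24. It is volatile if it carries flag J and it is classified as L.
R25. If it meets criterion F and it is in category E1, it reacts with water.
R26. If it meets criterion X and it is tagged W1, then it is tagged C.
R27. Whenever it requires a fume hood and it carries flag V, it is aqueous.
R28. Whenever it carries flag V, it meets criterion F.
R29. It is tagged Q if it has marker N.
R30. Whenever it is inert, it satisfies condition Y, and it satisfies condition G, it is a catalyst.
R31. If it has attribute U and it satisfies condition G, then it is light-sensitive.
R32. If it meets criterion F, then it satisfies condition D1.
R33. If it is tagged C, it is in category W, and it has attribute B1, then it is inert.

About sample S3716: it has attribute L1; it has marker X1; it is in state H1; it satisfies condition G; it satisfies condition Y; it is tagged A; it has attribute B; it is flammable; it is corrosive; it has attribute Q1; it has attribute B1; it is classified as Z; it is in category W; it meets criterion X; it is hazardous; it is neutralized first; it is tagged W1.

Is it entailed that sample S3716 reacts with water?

No

Forward chaining from the given facts derives: is in category H, is in state E, is aqueous, carries flag V, is tagged C, meets criterion F, satisfies condition D1, is inert, is in category M, is a base, is an oxidizer, is a catalyst, is classified as L, is labeled, carries flag K, has attribute F1.
Rules concluding "it reacts with water": R20 needs "it is classified as S"; R25 needs "it is in category E1" — none of these are established.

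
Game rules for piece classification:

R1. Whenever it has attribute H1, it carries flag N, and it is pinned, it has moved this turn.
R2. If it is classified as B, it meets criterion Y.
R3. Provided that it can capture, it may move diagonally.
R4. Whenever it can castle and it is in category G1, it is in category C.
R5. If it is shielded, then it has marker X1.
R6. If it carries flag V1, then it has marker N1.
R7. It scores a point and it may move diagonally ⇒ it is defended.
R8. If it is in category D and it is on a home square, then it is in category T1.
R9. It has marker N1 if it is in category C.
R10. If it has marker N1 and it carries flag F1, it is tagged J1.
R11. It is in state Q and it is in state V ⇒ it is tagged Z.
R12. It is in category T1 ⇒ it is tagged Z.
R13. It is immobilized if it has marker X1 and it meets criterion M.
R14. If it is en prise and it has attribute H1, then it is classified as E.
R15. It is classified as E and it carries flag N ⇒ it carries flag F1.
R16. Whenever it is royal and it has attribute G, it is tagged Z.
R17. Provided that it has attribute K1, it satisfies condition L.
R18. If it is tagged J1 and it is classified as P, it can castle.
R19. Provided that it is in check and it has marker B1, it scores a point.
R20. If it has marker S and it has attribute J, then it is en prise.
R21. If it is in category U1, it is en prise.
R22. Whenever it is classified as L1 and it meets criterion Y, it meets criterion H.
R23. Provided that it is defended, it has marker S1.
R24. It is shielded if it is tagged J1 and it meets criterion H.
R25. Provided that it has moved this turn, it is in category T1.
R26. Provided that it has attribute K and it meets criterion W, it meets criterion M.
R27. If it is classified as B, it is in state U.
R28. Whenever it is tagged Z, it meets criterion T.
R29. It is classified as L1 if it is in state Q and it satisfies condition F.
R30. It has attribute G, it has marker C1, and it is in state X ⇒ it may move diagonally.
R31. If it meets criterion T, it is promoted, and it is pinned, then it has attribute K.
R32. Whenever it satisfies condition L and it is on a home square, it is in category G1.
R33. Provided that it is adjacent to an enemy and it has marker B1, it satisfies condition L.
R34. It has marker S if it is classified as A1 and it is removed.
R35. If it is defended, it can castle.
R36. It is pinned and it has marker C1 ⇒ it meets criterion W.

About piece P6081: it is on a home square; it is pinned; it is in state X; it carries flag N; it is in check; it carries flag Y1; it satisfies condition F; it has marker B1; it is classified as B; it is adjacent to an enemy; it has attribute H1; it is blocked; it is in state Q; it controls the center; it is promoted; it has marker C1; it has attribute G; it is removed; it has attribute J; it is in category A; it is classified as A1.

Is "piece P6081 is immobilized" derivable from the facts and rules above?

Yes

By R1 (it has attribute H1, it carries flag N, it is pinned): it has moved this turn.
By R2 (it is classified as B): it meets criterion Y.
By R19 (it is in check, it has marker B1): it scores a point.
By R25 (it has moved this turn): it is in category T1.
By R29 (it is in state Q, it satisfies condition F): it is classified as L1.
By R30 (it has attribute G, it has marker C1, it is in state X): it may move diagonally.
By R33 (it is adjacent to an enemy, it has marker B1): it satisfies condition L.
By R34 (it is classified as A1, it is removed): it has marker S.
By R36 (it is pinned, it has marker C1): it meets criterion W.
By R7 (it scores a point, it may move diagonally): it is defended.
By R12 (it is in category T1): it is tagged Z.
By R20 (it has marker S, it has attribute J): it is en prise.
By R22 (it is classified as L1, it meets criterion Y): it meets criterion H.
By R28 (it is tagged Z): it meets criterion T.
By R31 (it meets criterion T, it is promoted, it is pinned): it has attribute K.
By R32 (it satisfies condition L, it is on a home square): it is in category G1.
By R35 (it is defended): it can castle.
By R4 (it can castle, it is in category G1): it is in category C.
By R9 (it is in category C): it has marker N1.
By R14 (it is en prise, it has attribute H1): it is classified as E.
By R15 (it is classified as E, it carries flag N): it carries flag F1.
By R26 (it has attribute K, it meets criterion W): it meets criterion M.
By R10 (it has marker N1, it carries flag F1): it is tagged J1.
By R24 (it is tagged J1, it meets criterion H): it is shielded.
By R5 (it is shielded): it has marker X1.
By R13 (it has marker X1, it meets criterion M): it is immobilized.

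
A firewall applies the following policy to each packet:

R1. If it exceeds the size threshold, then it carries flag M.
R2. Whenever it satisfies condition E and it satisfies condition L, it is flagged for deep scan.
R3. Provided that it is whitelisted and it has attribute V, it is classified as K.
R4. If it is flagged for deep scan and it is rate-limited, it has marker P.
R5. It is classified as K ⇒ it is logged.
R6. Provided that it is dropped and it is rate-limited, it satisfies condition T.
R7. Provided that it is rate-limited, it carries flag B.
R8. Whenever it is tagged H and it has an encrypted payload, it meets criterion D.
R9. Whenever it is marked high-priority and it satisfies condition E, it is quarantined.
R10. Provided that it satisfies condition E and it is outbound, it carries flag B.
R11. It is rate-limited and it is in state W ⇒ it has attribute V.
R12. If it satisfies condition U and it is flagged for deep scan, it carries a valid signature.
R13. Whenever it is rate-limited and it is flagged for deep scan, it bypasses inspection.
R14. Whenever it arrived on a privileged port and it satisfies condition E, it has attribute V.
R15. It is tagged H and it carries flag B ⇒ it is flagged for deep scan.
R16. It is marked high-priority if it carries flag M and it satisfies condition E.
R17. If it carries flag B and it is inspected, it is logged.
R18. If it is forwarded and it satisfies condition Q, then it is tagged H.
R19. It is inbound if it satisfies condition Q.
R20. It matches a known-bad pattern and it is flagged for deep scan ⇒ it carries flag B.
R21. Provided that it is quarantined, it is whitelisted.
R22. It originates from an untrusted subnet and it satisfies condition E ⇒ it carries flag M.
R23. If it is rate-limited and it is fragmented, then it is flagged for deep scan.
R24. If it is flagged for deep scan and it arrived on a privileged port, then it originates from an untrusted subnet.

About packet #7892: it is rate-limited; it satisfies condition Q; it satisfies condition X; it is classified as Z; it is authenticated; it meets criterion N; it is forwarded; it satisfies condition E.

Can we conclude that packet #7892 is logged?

Forward chaining from the given facts derives: carries flag B, is tagged H, is inbound, is flagged for deep scan, has marker P, bypasses inspection.
Rules concluding "it is logged": R5 needs "it is classified as K"; R17 needs "it is inspected" — none of these are established.

No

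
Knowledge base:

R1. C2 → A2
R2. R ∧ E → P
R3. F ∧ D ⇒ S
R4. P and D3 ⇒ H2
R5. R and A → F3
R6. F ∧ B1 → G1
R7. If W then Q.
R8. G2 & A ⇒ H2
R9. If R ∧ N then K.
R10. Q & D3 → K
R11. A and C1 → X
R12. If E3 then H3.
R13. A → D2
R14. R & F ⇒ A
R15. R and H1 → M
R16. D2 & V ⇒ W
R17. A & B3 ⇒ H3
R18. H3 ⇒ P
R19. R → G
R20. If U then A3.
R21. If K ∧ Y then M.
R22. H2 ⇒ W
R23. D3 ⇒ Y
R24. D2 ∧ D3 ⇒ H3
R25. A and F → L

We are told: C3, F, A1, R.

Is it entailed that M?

Forward chaining from the given facts derives: A, G, L, F3, D2.
Rules concluding M: R15 needs H1; R21 needs K — none of these are established.

No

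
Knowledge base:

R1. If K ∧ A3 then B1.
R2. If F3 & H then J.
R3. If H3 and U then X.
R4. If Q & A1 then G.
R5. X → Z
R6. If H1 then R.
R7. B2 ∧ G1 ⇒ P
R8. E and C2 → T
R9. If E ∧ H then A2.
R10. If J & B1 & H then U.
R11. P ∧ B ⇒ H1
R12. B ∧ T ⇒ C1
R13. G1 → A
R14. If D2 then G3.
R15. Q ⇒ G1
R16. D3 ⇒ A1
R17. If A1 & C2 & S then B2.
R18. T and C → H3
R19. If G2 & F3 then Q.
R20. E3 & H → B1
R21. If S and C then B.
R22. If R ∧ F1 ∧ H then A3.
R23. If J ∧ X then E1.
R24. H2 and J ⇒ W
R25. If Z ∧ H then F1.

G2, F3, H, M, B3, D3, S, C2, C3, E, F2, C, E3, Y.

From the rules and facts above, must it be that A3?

Yes

J  (by R2: F3, H)
T  (by R8: E, C2)
A1  (by R16: D3)
B2  (by R17: A1, C2, S)
H3  (by R18: T, C)
Q  (by R19: G2, F3)
B1  (by R20: E3, H)
B  (by R21: S, C)
U  (by R10: J, B1, H)
G1  (by R15: Q)
X  (by R3: H3, U)
Z  (by R5: X)
P  (by R7: B2, G1)
H1  (by R11: P, B)
F1  (by R25: Z, H)
R  (by R6: H1)
A3  (by R22: R, F1, H)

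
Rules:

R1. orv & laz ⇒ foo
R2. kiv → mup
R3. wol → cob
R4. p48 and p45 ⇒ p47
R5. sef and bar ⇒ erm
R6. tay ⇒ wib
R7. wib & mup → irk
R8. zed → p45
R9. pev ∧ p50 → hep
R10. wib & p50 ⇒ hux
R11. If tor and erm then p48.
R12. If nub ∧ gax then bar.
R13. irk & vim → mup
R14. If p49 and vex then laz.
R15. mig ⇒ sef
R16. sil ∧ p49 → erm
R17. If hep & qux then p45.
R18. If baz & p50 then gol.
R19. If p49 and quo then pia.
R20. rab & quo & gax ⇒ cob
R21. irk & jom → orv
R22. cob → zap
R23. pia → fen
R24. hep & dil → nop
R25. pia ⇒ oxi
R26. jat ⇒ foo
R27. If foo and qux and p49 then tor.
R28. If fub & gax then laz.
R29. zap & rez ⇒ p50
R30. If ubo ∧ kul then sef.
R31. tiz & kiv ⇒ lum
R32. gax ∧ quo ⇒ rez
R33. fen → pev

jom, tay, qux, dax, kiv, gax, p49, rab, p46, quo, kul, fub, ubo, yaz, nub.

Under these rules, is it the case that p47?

mup  (by R2: kiv)
wib  (by R6: tay)
irk  (by R7: wib, mup)
bar  (by R12: nub, gax)
pia  (by R19: p49, quo)
cob  (by R20: rab, quo, gax)
orv  (by R21: irk, jom)
zap  (by R22: cob)
fen  (by R23: pia)
laz  (by R28: fub, gax)
sef  (by R30: ubo, kul)
rez  (by R32: gax, quo)
pev  (by R33: fen)
foo  (by R1: orv, laz)
erm  (by R5: sef, bar)
tor  (by R27: foo, qux, p49)
p50  (by R29: zap, rez)
hep  (by R9: pev, p50)
p48  (by R11: tor, erm)
p45  (by R17: hep, qux)
p47  (by R4: p48, p45)

Yes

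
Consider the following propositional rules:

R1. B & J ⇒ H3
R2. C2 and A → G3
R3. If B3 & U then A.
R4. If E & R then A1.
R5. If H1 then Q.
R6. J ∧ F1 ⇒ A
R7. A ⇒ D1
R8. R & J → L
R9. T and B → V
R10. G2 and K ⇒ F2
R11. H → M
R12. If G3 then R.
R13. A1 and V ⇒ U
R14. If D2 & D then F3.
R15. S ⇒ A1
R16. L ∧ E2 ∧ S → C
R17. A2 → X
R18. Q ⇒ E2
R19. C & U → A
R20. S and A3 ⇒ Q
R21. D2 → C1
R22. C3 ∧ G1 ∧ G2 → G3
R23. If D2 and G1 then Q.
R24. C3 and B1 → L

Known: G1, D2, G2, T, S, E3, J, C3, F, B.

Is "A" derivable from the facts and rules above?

Yes

V  (by R9: T, B)
A1  (by R15: S)
G3  (by R22: C3, G1, G2)
Q  (by R23: D2, G1)
R  (by R12: G3)
U  (by R13: A1, V)
E2  (by R18: Q)
L  (by R8: R, J)
C  (by R16: L, E2, S)
A  (by R19: C, U)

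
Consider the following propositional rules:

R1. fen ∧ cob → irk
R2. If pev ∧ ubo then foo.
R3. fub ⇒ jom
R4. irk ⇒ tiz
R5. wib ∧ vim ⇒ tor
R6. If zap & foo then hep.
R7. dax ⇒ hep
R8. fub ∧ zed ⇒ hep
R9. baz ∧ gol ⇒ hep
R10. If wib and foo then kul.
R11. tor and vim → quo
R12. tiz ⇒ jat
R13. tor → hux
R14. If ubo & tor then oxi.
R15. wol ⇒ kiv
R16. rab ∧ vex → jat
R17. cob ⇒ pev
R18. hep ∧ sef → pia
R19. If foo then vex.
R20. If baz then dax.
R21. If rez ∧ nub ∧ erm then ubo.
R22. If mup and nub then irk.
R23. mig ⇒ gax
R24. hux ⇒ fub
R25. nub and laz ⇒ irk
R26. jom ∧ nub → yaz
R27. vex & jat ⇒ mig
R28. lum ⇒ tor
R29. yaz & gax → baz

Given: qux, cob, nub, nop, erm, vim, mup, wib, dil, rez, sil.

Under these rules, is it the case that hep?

tor  (by R5: wib, vim)
hux  (by R13: tor)
pev  (by R17: cob)
ubo  (by R21: rez, nub, erm)
irk  (by R22: mup, nub)
fub  (by R24: hux)
foo  (by R2: pev, ubo)
jom  (by R3: fub)
tiz  (by R4: irk)
jat  (by R12: tiz)
vex  (by R19: foo)
yaz  (by R26: jom, nub)
mig  (by R27: vex, jat)
gax  (by R23: mig)
baz  (by R29: yaz, gax)
dax  (by R20: baz)
hep  (by R7: dax)

Yes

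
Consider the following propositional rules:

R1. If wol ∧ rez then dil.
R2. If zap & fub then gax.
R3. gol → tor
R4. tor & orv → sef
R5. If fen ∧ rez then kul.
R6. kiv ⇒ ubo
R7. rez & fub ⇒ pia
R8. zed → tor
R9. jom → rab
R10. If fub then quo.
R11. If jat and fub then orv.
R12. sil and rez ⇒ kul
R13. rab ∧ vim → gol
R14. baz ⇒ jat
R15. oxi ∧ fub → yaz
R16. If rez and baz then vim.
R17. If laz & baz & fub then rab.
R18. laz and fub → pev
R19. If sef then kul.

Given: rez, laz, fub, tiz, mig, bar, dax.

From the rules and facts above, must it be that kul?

Forward chaining from the given facts derives: pia, quo, pev.
Rules concluding kul: R5 needs fen; R12 needs sil; R19 needs sef — none of these are established.

No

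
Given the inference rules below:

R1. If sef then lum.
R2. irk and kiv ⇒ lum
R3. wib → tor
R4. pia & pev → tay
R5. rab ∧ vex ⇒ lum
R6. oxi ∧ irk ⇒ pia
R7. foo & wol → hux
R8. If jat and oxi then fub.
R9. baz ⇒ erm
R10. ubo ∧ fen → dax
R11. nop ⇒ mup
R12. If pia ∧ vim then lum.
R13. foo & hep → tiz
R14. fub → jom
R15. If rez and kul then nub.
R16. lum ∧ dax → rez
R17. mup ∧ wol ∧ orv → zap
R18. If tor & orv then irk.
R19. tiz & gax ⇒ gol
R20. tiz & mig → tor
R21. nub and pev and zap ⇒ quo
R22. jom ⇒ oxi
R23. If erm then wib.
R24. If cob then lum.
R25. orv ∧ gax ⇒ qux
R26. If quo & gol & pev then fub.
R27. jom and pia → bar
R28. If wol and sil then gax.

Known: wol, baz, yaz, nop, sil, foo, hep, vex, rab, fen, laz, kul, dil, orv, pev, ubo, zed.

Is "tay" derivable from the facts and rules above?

lum  (by R5: rab, vex)
erm  (by R9: baz)
dax  (by R10: ubo, fen)
mup  (by R11: nop)
tiz  (by R13: foo, hep)
rez  (by R16: lum, dax)
zap  (by R17: mup, wol, orv)
wib  (by R23: erm)
gax  (by R28: wol, sil)
tor  (by R3: wib)
nub  (by R15: rez, kul)
irk  (by R18: tor, orv)
gol  (by R19: tiz, gax)
quo  (by R21: nub, pev, zap)
fub  (by R26: quo, gol, pev)
jom  (by R14: fub)
oxi  (by R22: jom)
pia  (by R6: oxi, irk)
tay  (by R4: pia, pev)

Yes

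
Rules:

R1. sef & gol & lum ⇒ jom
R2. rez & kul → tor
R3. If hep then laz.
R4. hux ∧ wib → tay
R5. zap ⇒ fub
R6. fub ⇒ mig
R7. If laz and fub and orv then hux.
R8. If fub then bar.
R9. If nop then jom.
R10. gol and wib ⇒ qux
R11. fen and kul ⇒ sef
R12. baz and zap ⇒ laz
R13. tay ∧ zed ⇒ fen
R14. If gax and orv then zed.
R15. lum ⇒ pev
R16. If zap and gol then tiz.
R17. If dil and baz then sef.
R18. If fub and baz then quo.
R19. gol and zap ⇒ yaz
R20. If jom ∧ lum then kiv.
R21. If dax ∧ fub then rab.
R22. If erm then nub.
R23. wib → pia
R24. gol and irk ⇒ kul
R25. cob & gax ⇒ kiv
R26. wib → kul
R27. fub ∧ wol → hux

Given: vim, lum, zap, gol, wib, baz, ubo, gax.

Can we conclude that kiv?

No

Forward chaining from the given facts derives: fub, mig, bar, qux, laz, pev, tiz, quo, yaz, pia, kul.
Rules concluding kiv: R20 needs jom; R25 needs cob — none of these are established.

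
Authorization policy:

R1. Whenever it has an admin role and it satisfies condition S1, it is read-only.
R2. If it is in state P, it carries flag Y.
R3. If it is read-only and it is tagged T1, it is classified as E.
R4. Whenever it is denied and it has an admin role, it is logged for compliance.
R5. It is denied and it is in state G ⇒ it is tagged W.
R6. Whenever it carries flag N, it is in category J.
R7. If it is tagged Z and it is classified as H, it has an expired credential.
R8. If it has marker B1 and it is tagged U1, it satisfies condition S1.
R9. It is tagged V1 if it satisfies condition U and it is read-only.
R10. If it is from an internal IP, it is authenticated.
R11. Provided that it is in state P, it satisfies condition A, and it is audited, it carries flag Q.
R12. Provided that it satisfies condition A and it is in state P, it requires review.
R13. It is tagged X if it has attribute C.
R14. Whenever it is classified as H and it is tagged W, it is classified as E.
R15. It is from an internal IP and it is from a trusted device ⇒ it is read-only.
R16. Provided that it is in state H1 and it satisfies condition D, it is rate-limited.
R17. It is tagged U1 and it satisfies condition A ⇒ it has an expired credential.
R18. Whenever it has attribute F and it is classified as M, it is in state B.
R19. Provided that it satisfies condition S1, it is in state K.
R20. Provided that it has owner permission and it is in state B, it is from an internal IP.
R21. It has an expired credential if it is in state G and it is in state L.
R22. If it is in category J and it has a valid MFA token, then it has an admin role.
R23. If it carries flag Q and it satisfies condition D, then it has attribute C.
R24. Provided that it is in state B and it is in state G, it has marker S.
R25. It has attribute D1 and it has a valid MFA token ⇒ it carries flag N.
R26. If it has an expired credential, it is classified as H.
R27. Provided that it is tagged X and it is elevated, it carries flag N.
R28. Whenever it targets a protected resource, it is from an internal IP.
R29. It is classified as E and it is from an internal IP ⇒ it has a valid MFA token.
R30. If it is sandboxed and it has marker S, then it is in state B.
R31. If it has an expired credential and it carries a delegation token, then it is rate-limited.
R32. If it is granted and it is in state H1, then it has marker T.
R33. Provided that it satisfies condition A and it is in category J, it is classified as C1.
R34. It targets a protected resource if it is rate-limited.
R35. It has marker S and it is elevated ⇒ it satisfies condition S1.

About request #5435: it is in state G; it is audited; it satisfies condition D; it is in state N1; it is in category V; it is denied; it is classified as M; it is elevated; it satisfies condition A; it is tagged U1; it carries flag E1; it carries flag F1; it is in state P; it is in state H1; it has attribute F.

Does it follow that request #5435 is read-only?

Yes

By R5 (it is denied, it is in state G): it is tagged W.
By R11 (it is in state P, it satisfies condition A, it is audited): it carries flag Q.
By R16 (it is in state H1, it satisfies condition D): it is rate-limited.
By R17 (it is tagged U1, it satisfies condition A): it has an expired credential.
By R18 (it has attribute F, it is classified as M): it is in state B.
By R23 (it carries flag Q, it satisfies condition D): it has attribute C.
By R24 (it is in state B, it is in state G): it has marker S.
By R26 (it has an expired credential): it is classified as H.
By R34 (it is rate-limited): it targets a protected resource.
By R35 (it has marker S, it is elevated): it satisfies condition S1.
By R13 (it has attribute C): it is tagged X.
By R14 (it is classified as H, it is tagged W): it is classified as E.
By R27 (it is tagged X, it is elevated): it carries flag N.
By R28 (it targets a protected resource): it is from an internal IP.
By R29 (it is classified as E, it is from an internal IP): it has a valid MFA token.
By R6 (it carries flag N): it is in category J.
By R22 (it is in category J, it has a valid MFA token): it has an admin role.
By R1 (it has an admin role, it satisfies condition S1): it is read-only.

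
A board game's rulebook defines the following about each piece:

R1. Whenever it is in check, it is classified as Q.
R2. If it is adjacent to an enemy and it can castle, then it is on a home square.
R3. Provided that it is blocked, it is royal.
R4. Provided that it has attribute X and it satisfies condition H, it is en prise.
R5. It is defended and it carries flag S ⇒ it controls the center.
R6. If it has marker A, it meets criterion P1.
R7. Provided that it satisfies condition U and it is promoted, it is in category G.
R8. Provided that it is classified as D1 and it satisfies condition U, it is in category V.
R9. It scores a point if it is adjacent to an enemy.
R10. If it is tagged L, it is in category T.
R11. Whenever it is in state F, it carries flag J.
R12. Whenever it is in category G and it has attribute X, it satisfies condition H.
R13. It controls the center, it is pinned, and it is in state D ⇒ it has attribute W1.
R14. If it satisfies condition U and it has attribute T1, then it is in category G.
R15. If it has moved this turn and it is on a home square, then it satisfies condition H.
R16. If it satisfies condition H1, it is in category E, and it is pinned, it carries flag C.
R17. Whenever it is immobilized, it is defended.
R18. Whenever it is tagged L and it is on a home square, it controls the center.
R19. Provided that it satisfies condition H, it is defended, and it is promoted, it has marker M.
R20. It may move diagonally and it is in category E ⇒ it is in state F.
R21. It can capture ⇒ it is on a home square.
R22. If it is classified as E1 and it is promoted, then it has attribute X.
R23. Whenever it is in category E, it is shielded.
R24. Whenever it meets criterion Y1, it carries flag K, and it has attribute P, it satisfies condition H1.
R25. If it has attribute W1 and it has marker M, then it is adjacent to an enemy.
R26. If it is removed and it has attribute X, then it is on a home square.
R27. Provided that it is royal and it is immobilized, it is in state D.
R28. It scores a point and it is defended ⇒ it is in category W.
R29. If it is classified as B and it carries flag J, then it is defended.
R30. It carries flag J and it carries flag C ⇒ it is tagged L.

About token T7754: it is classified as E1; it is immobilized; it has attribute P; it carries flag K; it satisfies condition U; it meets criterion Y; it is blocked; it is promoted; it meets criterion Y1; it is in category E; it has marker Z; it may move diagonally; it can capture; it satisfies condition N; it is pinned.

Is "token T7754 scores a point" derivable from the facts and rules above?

Yes

By R3 (it is blocked): it is royal.
By R7 (it satisfies condition U, it is promoted): it is in category G.
By R17 (it is immobilized): it is defended.
By R20 (it may move diagonally, it is in category E): it is in state F.
By R21 (it can capture): it is on a home square.
By R22 (it is classified as E1, it is promoted): it has attribute X.
By R24 (it meets criterion Y1, it carries flag K, it has attribute P): it satisfies condition H1.
By R27 (it is royal, it is immobilized): it is in state D.
By R11 (it is in state F): it carries flag J.
By R12 (it is in category G, it has attribute X): it satisfies condition H.
By R16 (it satisfies condition H1, it is in category E, it is pinned): it carries flag C.
By R19 (it satisfies condition H, it is defended, it is promoted): it has marker M.
By R30 (it carries flag J, it carries flag C): it is tagged L.
By R18 (it is tagged L, it is on a home square): it controls the center.
By R13 (it controls the center, it is pinned, it is in state D): it has attribute W1.
By R25 (it has attribute W1, it has marker M): it is adjacent to an enemy.
By R9 (it is adjacent to an enemy): it scores a point.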